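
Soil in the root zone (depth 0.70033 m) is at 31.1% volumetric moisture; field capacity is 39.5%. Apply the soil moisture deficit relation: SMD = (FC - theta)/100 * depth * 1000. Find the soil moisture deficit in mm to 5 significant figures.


SMD = (39.5 - 31.1)/100 * 0.70033 * 1000 = 58.828 mm
Therefore the soil moisture deficit = 58.828 mm.


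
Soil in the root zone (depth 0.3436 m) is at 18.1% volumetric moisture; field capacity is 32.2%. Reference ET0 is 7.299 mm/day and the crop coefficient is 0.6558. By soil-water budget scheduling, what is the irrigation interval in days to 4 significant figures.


Approach: apply soil-water budget scheduling, SMD = (FC-theta)/100*depth*1000; ETc = ET0*Kc; interval = SMD/ETc.
Step 1 — soil moisture deficit:
  SMD = (32.2 - 18.1)/100 * 0.3436 * 1000 = 48.4476 mm
Step 2 — daily crop ET (ETc = ET0*Kc):
  ETc = 7.299 * 0.6558 = 4.78668 mm/day
Step 3 — irrigation interval (SMD/ETc):
  interval = 48.4476 / 4.78668 = 10.12 days
Therefore the irrigation interval = 10.12 days.


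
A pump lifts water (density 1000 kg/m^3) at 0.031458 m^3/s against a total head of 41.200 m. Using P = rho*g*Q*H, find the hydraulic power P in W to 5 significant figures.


P = 1000 * 9.81 * 0.031458 * 41.200 = 12714 W
Therefore the hydraulic power P = 12714 W.


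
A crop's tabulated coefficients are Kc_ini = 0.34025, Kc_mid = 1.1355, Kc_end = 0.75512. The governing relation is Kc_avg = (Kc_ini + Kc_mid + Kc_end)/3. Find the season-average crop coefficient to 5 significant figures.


Kc_avg = (0.34025 + 1.1355 + 0.75512)/3 = 0.74362
Therefore the season-average crop coefficient = 0.74362.


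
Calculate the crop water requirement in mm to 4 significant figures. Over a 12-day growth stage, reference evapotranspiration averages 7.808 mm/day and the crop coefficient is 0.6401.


Approach: apply the crop water requirement relation, CWR = ET0 * Kc * days.
CWR = 7.808 * 0.6401 * 12 = 59.97 mm
Therefore the crop water requirement = 59.97 mm.


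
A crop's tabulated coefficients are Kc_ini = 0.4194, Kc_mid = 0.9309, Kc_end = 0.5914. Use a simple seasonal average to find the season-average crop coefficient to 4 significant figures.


Approach: apply a simple seasonal average, Kc_avg = (Kc_ini + Kc_mid + Kc_end)/3.
Kc_avg = (0.4194 + 0.9309 + 0.5914)/3 = 0.6472
Therefore the season-average crop coefficient = 0.6472.


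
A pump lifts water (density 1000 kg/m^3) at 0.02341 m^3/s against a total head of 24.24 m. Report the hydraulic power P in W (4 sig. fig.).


Approach: apply the hydraulic power relation, P = rho*g*Q*H.
P = 1000 * 9.81 * 0.02341 * 24.24 = 5567 W
Therefore the hydraulic power P = 5567 W.


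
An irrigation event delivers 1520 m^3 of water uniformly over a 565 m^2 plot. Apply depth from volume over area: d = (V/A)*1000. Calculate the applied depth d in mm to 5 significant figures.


d = (1520 / 565) * 1000 = 2690.3 mm
Therefore the applied depth d = 2690.3 mm.


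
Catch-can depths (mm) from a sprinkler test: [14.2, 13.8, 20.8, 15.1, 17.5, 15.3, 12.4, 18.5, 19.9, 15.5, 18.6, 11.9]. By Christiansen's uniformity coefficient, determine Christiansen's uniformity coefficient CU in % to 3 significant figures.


Approach: apply Christiansen's uniformity coefficient, CU = (1 - mean_abs_deviation/mean)*100.
mean = 16.125 mm
mean |d_i - mean| = 2.4458 mm
CU = (1 - 2.4458/16.125)*100 = 84.8 %
Therefore Christiansen's uniformity coefficient CU = 84.8 %.


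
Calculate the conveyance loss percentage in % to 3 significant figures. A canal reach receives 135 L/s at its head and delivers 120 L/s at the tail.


Approach: apply the conveyance loss ratio, loss% = ((Q_head - Q_tail)/Q_head)*100.
loss = ((135 - 120)/135)*100 = 11.1 %
Therefore the conveyance loss percentage = 11.1 %.


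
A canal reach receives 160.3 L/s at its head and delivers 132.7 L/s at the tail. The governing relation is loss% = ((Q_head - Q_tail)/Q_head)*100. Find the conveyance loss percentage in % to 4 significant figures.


loss = ((160.3 - 132.7)/160.3)*100 = 17.22 %
Therefore the conveyance loss percentage = 17.22 %.


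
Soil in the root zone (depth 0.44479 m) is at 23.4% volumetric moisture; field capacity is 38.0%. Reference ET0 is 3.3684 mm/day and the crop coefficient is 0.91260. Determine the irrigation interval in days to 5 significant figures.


Approach: apply soil-water budget scheduling, SMD = (FC-theta)/100*depth*1000; ETc = ET0*Kc; interval = SMD/ETc.
Step 1 — soil moisture deficit:
  SMD = (38.0 - 23.4)/100 * 0.44479 * 1000 = 64.93934 mm
Step 2 — daily crop ET (ETc = ET0*Kc):
  ETc = 3.3684 * 0.91260 = 3.074002 mm/day
Step 3 — irrigation interval (SMD/ETc):
  interval = 64.93934 / 3.074002 = 21.125 days
Therefore the irrigation interval = 21.125 days.


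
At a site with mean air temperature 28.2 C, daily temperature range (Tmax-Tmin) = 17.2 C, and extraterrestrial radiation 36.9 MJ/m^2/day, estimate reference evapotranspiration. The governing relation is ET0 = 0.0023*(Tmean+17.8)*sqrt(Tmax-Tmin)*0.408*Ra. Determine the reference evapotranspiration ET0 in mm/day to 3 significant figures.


ET0 = 0.0023*(28.2+17.8)*sqrt(17.2)*0.408*36.9 = 6.61 mm/day
Therefore the reference evapotranspiration ET0 = 6.61 mm/day.


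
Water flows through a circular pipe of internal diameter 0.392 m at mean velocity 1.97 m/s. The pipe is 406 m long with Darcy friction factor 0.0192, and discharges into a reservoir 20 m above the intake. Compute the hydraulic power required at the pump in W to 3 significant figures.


Approach: apply continuity + Darcy-Weisbach + hydraulic power, Q = A*v; hf = f*(L/D)*(v^2/(2g)); H = static + hf; P = rho*g*Q*H.
Step 1 — flow rate (continuity, Q = A*v):
  A = pi*(0.392/2)^2 = 0.12069 m^2
  Q = 0.12069 * 1.97 = 0.23775 m^3/s
Step 2 — friction head loss (Darcy-Weisbach):
  hf = 0.0192 * (406/0.392) * (1.97^2 / (2*9.81))
  hf = 3.9335 m
Step 3 — total head: H = 20 + 3.9335 = 23.933 m
Step 4 — hydraulic power (P = rho*g*Q*H):
  P = 1000 * 9.81 * 0.23775 * 23.933 = 55800 W
Therefore the hydraulic power required at the pump = 55800 W.


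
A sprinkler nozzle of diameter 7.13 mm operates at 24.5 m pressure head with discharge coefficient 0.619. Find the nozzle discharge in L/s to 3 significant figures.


Approach: apply the orifice equation, Q = Cd*A*sqrt(2*g*h), A = pi*(d/2)^2.
A = pi*(7.13e-3/2)^2 = 3.9927e-05 m^2
Q = 0.619 * 3.9927e-05 * sqrt(2*9.81*24.5) * 1000 = 0.542 L/s
Therefore the nozzle discharge = 0.542 L/s.


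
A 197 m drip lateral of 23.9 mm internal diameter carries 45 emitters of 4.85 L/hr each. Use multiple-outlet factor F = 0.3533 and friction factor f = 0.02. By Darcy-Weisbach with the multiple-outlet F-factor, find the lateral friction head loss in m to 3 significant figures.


Approach: apply Darcy-Weisbach with the multiple-outlet F-factor, Q = n*q/(3600*1000) m^3/s; v = Q/A; hf = F*f*(L/D)*(v^2/(2g)).
Q = 45*4.85/(3600*1000) = 6.0625e-05 m^3/s
A = pi*(23.9e-3/2)^2 = 4.4863e-04 m^2, so v = Q/A = 0.13513 m/s
hf = 0.3533*0.02*(197/0.0239)*(0.13513^2/(2*9.81)) = 0.0542 m
Therefore the lateral friction head loss = 0.0542 m.


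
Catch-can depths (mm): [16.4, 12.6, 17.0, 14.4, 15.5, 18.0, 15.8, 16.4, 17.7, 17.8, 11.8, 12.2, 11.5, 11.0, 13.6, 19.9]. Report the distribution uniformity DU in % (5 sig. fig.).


Approach: apply the low-quarter distribution uniformity, DU = (mean of lowest quarter of readings / overall mean)*100.
sorted lowest 4 of 16: [11.0, 11.5, 11.8, 12.2] -> mean = 11.62500 mm
overall mean = 15.10000 mm
DU = (11.62500/15.10000)*100 = 76.987 %
Therefore the distribution uniformity DU = 76.987 %.


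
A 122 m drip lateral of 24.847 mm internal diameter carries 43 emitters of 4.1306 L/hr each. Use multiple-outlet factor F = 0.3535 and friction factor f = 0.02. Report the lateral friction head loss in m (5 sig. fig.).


Approach: apply Darcy-Weisbach with the multiple-outlet F-factor, Q = n*q/(3600*1000) m^3/s; v = Q/A; hf = F*f*(L/D)*(v^2/(2g)).
Q = 43*4.1306/(3600*1000) = 4.933772e-05 m^3/s
A = pi*(24.847e-3/2)^2 = 4.848839e-04 m^2, so v = Q/A = 0.1017516 m/s
hf = 0.3535*0.02*(122/0.024847)*(0.1017516^2/(2*9.81)) = 0.018318 m
Therefore the lateral friction head loss = 0.018318 m.


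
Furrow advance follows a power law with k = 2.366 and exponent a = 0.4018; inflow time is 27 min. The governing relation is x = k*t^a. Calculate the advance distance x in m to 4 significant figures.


x = 2.366 * 27^0.4018 = 8.895 m
Therefore the advance distance x = 8.895 m.


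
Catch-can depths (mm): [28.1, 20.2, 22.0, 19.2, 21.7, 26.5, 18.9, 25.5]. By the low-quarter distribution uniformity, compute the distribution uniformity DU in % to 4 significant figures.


Approach: apply the low-quarter distribution uniformity, DU = (mean of lowest quarter of readings / overall mean)*100.
sorted lowest 2 of 8: [18.9, 19.2] -> mean = 19.0500 mm
overall mean = 22.7625 mm
DU = (19.0500/22.7625)*100 = 83.69 %
Therefore the distribution uniformity DU = 83.69 %.


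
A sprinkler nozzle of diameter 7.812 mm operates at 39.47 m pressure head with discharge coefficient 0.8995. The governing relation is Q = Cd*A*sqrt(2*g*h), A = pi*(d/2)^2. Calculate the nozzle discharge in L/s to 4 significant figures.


A = pi*(7.812e-3/2)^2 = 4.79308e-05 m^2
Q = 0.8995 * 4.79308e-05 * sqrt(2*9.81*39.47) * 1000 = 1.200 L/s
Therefore the nozzle discharge = 1.200 L/s.


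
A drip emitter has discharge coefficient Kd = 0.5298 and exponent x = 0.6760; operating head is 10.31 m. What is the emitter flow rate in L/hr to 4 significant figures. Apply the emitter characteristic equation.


Approach: apply the emitter characteristic equation, q = Kd * h^x.
q = 0.5298 * 10.31^0.6760 = 2.565 L/hr
Therefore the emitter flow rate = 2.565 L/hr.


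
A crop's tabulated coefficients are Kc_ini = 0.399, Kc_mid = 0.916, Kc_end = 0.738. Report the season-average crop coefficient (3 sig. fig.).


Approach: apply a simple seasonal average, Kc_avg = (Kc_ini + Kc_mid + Kc_end)/3.
Kc_avg = (0.399 + 0.916 + 0.738)/3 = 0.684
Therefore the season-average crop coefficient = 0.684.


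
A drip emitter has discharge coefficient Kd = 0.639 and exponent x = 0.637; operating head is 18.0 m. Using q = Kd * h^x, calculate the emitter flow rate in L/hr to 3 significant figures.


q = 0.639 * 18.0^0.637 = 4.03 L/hr
Therefore the emitter flow rate = 4.03 L/hr.


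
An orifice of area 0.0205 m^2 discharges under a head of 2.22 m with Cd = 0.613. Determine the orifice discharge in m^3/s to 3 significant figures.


Approach: apply the orifice equation, Q = Cd*A*sqrt(2*g*h).
Q = 0.613 * 0.0205 * sqrt(2*9.81*2.22) = 0.0829 m^3/s
Therefore the orifice discharge = 0.0829 m^3/s.


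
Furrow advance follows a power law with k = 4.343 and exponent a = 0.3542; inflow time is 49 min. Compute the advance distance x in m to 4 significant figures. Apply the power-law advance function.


Approach: apply the power-law advance function, x = k*t^a.
x = 4.343 * 49^0.3542 = 17.24 m
Therefore the advance distance x = 17.24 m.


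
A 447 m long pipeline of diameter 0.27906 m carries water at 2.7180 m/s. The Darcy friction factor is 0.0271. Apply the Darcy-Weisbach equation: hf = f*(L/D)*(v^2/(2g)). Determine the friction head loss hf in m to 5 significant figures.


hf = 0.0271 * (447/0.27906) * (2.7180^2 / (2*9.81))
hf = 16.345 m
Therefore the friction head loss hf = 16.345 m.


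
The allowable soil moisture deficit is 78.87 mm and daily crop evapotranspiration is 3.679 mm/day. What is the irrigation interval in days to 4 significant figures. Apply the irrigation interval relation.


Approach: apply the irrigation interval relation, interval = SMD / ETc.
interval = 78.87 / 3.679 = 21.44 days
Therefore the irrigation interval = 21.44 days.


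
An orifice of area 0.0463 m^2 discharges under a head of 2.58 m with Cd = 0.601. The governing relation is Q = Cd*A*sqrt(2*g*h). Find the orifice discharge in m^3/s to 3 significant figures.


Q = 0.601 * 0.0463 * sqrt(2*9.81*2.58) = 0.198 m^3/s
Therefore the orifice discharge = 0.198 m^3/s.


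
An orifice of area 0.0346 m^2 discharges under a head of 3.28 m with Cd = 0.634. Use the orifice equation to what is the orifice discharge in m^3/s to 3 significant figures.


Approach: apply the orifice equation, Q = Cd*A*sqrt(2*g*h).
Q = 0.634 * 0.0346 * sqrt(2*9.81*3.28) = 0.176 m^3/s
Therefore the orifice discharge = 0.176 m^3/s.


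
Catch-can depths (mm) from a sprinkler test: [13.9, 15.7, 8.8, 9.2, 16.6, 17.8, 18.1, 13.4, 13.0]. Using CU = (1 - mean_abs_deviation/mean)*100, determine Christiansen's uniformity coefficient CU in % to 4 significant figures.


mean = 14.0556 mm
mean |d_i - mean| = 2.66173 mm
CU = (1 - 2.66173/14.0556)*100 = 81.06 %
Therefore Christiansen's uniformity coefficient CU = 81.06 %.


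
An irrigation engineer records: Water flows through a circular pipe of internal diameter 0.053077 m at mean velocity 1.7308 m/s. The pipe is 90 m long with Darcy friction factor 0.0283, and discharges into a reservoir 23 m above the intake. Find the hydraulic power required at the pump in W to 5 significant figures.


Approach: apply continuity + Darcy-Weisbach + hydraulic power, Q = A*v; hf = f*(L/D)*(v^2/(2g)); H = static + hf; P = rho*g*Q*H.
Step 1 — flow rate (continuity, Q = A*v):
  A = pi*(0.053077/2)^2 = 0.002212599 m^2
  Q = 0.002212599 * 1.7308 = 0.003829566 m^3/s
Step 2 — friction head loss (Darcy-Weisbach):
  hf = 0.0283 * (90/0.053077) * (1.7308^2 / (2*9.81))
  hf = 7.326851 m
Step 3 — total head: H = 23 + 7.326851 = 30.32685 m
Step 4 — hydraulic power (P = rho*g*Q*H):
  P = 1000 * 9.81 * 0.003829566 * 30.32685 = 1139.3 W
Therefore the hydraulic power required at the pump = 1139.3 W.


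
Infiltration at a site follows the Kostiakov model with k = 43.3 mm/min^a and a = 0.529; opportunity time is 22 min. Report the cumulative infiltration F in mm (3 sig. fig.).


Approach: apply the Kostiakov infiltration equation, F = k*t^a.
F = 43.3 * 22^0.529 = 222 mm
Therefore the cumulative infiltration F = 222 mm.


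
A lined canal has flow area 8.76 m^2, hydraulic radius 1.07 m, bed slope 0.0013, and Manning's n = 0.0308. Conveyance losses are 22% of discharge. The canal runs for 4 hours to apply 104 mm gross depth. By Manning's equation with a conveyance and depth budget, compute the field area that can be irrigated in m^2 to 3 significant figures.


Approach: apply Manning's equation with a conveyance and depth budget, Q = (1/n)*A*R^(2/3)*S^(1/2); Q_field = Q*(1-loss); Area = Q_field*t/(d/1000).
Step 1 — canal discharge (Manning's equation):
  Q = (1/0.0308) * 8.76 * 1.07^(2/3) * 0.0013^(1/2) = 10.728 m^3/s
Step 2 — delivered flow: Q_field = 10.728*(1 - 22/100) = 8.3678 m^3/s
Step 3 — volume delivered: V = 8.3678 * 4*3600 = 120500 m^3
Step 4 — area served: A = V / (depth/1000) = 120500 / 0.104 = 1160000 m^2
Therefore the field area that can be irrigated = 1160000 m^2.


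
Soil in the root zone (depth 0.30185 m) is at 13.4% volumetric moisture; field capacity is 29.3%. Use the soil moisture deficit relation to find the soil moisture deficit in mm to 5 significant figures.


Approach: apply the soil moisture deficit relation, SMD = (FC - theta)/100 * depth * 1000.
SMD = (29.3 - 13.4)/100 * 0.30185 * 1000 = 47.994 mm
Therefore the soil moisture deficit = 47.994 mm.


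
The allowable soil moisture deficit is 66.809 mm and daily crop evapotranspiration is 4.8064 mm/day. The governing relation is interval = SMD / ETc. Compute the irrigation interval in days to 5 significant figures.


interval = 66.809 / 4.8064 = 13.900 days
Therefore the irrigation interval = 13.900 days.


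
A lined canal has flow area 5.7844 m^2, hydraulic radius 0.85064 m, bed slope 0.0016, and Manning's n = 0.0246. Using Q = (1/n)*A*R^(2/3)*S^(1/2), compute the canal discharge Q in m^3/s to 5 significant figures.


Q = (1/0.0246) * 5.7844 * 0.85064^(2/3) * 0.0016^(1/2) = 8.4440 m^3/s
Therefore the canal discharge Q = 8.4440 m^3/s.


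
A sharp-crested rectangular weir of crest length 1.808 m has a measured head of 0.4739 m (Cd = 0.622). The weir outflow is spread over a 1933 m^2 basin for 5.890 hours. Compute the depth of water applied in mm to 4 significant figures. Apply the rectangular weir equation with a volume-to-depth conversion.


Approach: apply the rectangular weir equation with a volume-to-depth conversion, Q = (2/3)*Cd*L*sqrt(2g)*H^1.5; d = Q*t/A * 1000.
Step 1 — weir discharge:
  Q = (2/3)*0.622*1.808*sqrt(2*9.81)*0.4739^1.5 = 1.08337 m^3/s
Step 2 — volume: V = 1.08337 * 5.890*3600 = 22971.8 m^3
Step 3 — depth: d = V/A * 1000 = 22971.8/1933 * 1000 = 11880 mm
Therefore the depth of water applied = 11880 mm.


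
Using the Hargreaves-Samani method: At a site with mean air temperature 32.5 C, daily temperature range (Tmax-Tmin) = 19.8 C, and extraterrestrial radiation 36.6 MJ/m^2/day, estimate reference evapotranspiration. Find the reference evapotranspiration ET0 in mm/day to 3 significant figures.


Approach: apply the Hargreaves-Samani method, ET0 = 0.0023*(Tmean+17.8)*sqrt(Tmax-Tmin)*0.408*Ra.
ET0 = 0.0023*(32.5+17.8)*sqrt(19.8)*0.408*36.6 = 7.69 mm/day
Therefore the reference evapotranspiration ET0 = 7.69 mm/day.


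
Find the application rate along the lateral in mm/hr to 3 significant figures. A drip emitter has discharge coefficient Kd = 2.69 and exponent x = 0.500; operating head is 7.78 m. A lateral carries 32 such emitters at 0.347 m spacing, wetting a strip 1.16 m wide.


Approach: apply the emitter equation with a lateral mass balance, q = Kd*h^x; Q = n*q; rate = Q/(n*spacing*width).
Step 1 — single emitter flow (q = Kd*h^x):
  q = 2.69 * 7.78^0.500 = 7.5031 L/hr
Step 2 — total lateral flow: Q = 32 * 7.5031 = 240.10 L/hr
Step 3 — wetted area: A = 32 * 0.347 * 1.16 = 12.881 m^2
Step 4 — application rate: Q/A = 240.10/12.881 = 18.6 mm/hr
Therefore the application rate along the lateral = 18.6 mm/hr.


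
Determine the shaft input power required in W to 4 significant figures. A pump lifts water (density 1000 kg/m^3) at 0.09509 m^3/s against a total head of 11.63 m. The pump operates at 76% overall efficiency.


Approach: apply hydraulic power then efficiency conversion, P = rho*g*Q*H; P_in = P/eta.
Step 1 — hydraulic power (P = rho*g*Q*H):
  P = 1000 * 9.81 * 0.09509 * 11.63 = 10848.8 W
Step 2 — input power: P_in = P/eta = 10848.8 / 0.76 = 14270 W
Therefore the shaft input power required = 14270 W.


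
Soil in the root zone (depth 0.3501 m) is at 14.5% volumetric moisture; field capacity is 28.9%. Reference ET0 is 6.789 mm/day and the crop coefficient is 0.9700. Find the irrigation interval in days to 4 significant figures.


Approach: apply soil-water budget scheduling, SMD = (FC-theta)/100*depth*1000; ETc = ET0*Kc; interval = SMD/ETc.
Step 1 — soil moisture deficit:
  SMD = (28.9 - 14.5)/100 * 0.3501 * 1000 = 50.4144 mm
Step 2 — daily crop ET (ETc = ET0*Kc):
  ETc = 6.789 * 0.9700 = 6.58533 mm/day
Step 3 — irrigation interval (SMD/ETc):
  interval = 50.4144 / 6.58533 = 7.656 days
Therefore the irrigation interval = 7.656 days.


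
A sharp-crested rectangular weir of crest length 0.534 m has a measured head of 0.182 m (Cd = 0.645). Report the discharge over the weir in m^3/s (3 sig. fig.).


Approach: apply the rectangular weir equation, Q = (2/3)*Cd*L*sqrt(2g)*H^1.5.
Q = (2/3)*0.645*0.534*sqrt(2*9.81)*0.182^1.5 = 0.0790 m^3/s
Therefore the discharge over the weir = 0.0790 m^3/s.


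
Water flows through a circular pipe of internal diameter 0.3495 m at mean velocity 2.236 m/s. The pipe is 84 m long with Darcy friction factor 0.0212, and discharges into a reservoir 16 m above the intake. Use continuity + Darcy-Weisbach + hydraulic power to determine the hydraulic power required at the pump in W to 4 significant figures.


Approach: apply continuity + Darcy-Weisbach + hydraulic power, Q = A*v; hf = f*(L/D)*(v^2/(2g)); H = static + hf; P = rho*g*Q*H.
Step 1 — flow rate (continuity, Q = A*v):
  A = pi*(0.3495/2)^2 = 0.0959366 m^2
  Q = 0.0959366 * 2.236 = 0.214514 m^3/s
Step 2 — friction head loss (Darcy-Weisbach):
  hf = 0.0212 * (84/0.3495) * (2.236^2 / (2*9.81))
  hf = 1.29841 m
Step 3 — total head: H = 16 + 1.29841 = 17.2984 m
Step 4 — hydraulic power (P = rho*g*Q*H):
  P = 1000 * 9.81 * 0.214514 * 17.2984 = 36400 W
Therefore the hydraulic power required at the pump = 36400 W.


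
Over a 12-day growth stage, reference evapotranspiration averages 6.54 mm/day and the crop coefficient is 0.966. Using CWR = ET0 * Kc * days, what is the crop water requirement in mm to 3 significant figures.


CWR = 6.54 * 0.966 * 12 = 75.8 mm
Therefore the crop water requirement = 75.8 mm.


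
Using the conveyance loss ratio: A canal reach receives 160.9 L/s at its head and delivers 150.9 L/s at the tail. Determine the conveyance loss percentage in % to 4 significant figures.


Approach: apply the conveyance loss ratio, loss% = ((Q_head - Q_tail)/Q_head)*100.
loss = ((160.9 - 150.9)/160.9)*100 = 6.215 %
Therefore the conveyance loss percentage = 6.215 %.


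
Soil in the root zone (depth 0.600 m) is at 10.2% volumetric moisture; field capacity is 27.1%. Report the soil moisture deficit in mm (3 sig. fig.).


Approach: apply the soil moisture deficit relation, SMD = (FC - theta)/100 * depth * 1000.
SMD = (27.1 - 10.2)/100 * 0.600 * 1000 = 101 mm
Therefore the soil moisture deficit = 101 mm.


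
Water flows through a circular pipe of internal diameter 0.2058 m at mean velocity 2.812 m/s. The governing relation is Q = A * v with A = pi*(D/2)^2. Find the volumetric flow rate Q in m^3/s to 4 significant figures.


A = pi*(0.2058/2)^2 = 0.0332645 m^2
Q = 0.0332645 * 2.812 = 0.09354 m^3/s
Therefore the volumetric flow rate Q = 0.09354 m^3/s.


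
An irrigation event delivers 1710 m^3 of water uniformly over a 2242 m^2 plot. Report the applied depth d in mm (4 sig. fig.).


Approach: apply depth from volume over area, d = (V/A)*1000.
d = (1710 / 2242) * 1000 = 762.7 mm
Therefore the applied depth d = 762.7 mm.


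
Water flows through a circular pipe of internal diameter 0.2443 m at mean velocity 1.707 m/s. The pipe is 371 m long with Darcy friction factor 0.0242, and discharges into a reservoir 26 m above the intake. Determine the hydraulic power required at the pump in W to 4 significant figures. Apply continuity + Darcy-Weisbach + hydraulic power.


Approach: apply continuity + Darcy-Weisbach + hydraulic power, Q = A*v; hf = f*(L/D)*(v^2/(2g)); H = static + hf; P = rho*g*Q*H.
Step 1 — flow rate (continuity, Q = A*v):
  A = pi*(0.2443/2)^2 = 0.0468745 m^2
  Q = 0.0468745 * 1.707 = 0.0800148 m^3/s
Step 2 — friction head loss (Darcy-Weisbach):
  hf = 0.0242 * (371/0.2443) * (1.707^2 / (2*9.81))
  hf = 5.45800 m
Step 3 — total head: H = 26 + 5.45800 = 31.4580 m
Step 4 — hydraulic power (P = rho*g*Q*H):
  P = 1000 * 9.81 * 0.0800148 * 31.4580 = 24690 W
Therefore the hydraulic power required at the pump = 24690 W.


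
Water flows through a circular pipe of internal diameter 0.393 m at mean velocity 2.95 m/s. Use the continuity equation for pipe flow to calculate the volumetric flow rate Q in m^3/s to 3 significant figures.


Approach: apply the continuity equation for pipe flow, Q = A * v with A = pi*(D/2)^2.
A = pi*(0.393/2)^2 = 0.12130 m^2
Q = 0.12130 * 2.95 = 0.358 m^3/s
Therefore the volumetric flow rate Q = 0.358 m^3/s.


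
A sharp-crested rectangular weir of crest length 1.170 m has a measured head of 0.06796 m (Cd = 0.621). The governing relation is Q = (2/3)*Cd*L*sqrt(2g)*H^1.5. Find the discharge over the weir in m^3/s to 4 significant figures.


Q = (2/3)*0.621*1.170*sqrt(2*9.81)*0.06796^1.5 = 0.03801 m^3/s
Therefore the discharge over the weir = 0.03801 m^3/s.


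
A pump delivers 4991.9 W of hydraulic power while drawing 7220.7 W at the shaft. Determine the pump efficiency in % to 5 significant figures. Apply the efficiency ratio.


Approach: apply the efficiency ratio, eta = (P_out/P_in)*100.
eta = (4991.9 / 7220.7) * 100 = 69.133 %
Therefore the pump efficiency = 69.133 %.


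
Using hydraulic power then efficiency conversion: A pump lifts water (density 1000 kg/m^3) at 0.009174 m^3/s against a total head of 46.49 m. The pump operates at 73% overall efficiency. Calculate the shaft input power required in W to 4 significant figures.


Approach: apply hydraulic power then efficiency conversion, P = rho*g*Q*H; P_in = P/eta.
Step 1 — hydraulic power (P = rho*g*Q*H):
  P = 1000 * 9.81 * 0.009174 * 46.49 = 4183.96 W
Step 2 — input power: P_in = P/eta = 4183.96 / 0.73 = 5731 W
Therefore the shaft input power required = 5731 W.


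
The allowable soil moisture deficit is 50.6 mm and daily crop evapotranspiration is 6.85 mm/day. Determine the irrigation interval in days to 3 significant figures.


Approach: apply the irrigation interval relation, interval = SMD / ETc.
interval = 50.6 / 6.85 = 7.39 days
Therefore the irrigation interval = 7.39 days.


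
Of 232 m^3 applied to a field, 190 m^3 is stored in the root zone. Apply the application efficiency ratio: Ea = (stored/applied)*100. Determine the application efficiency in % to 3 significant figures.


Ea = (190/232)*100 = 81.9 %
Therefore the application efficiency = 81.9 %.


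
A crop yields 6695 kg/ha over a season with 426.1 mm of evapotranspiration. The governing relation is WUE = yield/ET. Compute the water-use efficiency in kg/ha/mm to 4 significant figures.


WUE = 6695 / 426.1 = 15.71 kg/ha/mm
Therefore the water-use efficiency = 15.71 kg/ha/mm.


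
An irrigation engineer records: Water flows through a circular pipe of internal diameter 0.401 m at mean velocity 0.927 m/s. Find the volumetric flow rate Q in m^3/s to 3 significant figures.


Approach: apply the continuity equation for pipe flow, Q = A * v with A = pi*(D/2)^2.
A = pi*(0.401/2)^2 = 0.12629 m^2
Q = 0.12629 * 0.927 = 0.117 m^3/s
Therefore the volumetric flow rate Q = 0.117 m^3/s.


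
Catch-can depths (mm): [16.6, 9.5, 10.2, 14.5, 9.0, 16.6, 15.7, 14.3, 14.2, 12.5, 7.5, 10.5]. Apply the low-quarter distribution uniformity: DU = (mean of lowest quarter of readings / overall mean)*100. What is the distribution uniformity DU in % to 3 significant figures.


sorted lowest 3 of 12: [7.5, 9.0, 9.5] -> mean = 8.6667 mm
overall mean = 12.592 mm
DU = (8.6667/12.592)*100 = 68.8 %
Therefore the distribution uniformity DU = 68.8 %.


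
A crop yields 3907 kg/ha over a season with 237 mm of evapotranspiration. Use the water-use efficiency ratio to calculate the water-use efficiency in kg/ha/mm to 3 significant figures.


Approach: apply the water-use efficiency ratio, WUE = yield/ET.
WUE = 3907 / 237 = 16.5 kg/ha/mm
Therefore the water-use efficiency = 16.5 kg/ha/mm.


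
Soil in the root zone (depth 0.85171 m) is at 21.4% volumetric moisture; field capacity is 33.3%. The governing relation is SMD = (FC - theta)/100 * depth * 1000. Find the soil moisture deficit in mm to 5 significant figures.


SMD = (33.3 - 21.4)/100 * 0.85171 * 1000 = 101.35 mm
Therefore the soil moisture deficit = 101.35 mm.


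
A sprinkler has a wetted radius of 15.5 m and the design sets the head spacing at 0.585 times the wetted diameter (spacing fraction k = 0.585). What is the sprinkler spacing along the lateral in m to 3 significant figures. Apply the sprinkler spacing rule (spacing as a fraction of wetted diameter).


Approach: apply the sprinkler spacing rule (spacing as a fraction of wetted diameter), S = k*(2*R).
S = 0.585 * (2 * 15.5) = 18.1 m
Therefore the sprinkler spacing along the lateral = 18.1 m.


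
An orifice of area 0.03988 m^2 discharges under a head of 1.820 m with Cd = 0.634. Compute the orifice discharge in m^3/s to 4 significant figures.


Approach: apply the orifice equation, Q = Cd*A*sqrt(2*g*h).
Q = 0.634 * 0.03988 * sqrt(2*9.81*1.820) = 0.1511 m^3/s
Therefore the orifice discharge = 0.1511 m^3/s.


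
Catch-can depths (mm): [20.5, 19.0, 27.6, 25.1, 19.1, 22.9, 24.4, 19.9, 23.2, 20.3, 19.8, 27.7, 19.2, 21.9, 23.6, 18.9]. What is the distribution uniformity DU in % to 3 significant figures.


Approach: apply the low-quarter distribution uniformity, DU = (mean of lowest quarter of readings / overall mean)*100.
sorted lowest 4 of 16: [18.9, 19.0, 19.1, 19.2] -> mean = 19.050 mm
overall mean = 22.069 mm
DU = (19.050/22.069)*100 = 86.3 %
Therefore the distribution uniformity DU = 86.3 %.


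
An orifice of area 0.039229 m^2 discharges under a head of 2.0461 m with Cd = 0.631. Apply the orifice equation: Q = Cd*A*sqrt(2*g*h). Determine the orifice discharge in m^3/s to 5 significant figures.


Q = 0.631 * 0.039229 * sqrt(2*9.81*2.0461) = 0.15684 m^3/s
Therefore the orifice discharge = 0.15684 m^3/s.


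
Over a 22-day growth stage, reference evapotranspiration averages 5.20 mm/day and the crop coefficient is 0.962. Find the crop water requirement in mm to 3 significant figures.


Approach: apply the crop water requirement relation, CWR = ET0 * Kc * days.
CWR = 5.20 * 0.962 * 22 = 110 mm
Therefore the crop water requirement = 110 mm.


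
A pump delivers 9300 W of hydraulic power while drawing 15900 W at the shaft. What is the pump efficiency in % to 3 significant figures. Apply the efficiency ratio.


Approach: apply the efficiency ratio, eta = (P_out/P_in)*100.
eta = (9300 / 15900) * 100 = 58.5 %
Therefore the pump efficiency = 58.5 %.


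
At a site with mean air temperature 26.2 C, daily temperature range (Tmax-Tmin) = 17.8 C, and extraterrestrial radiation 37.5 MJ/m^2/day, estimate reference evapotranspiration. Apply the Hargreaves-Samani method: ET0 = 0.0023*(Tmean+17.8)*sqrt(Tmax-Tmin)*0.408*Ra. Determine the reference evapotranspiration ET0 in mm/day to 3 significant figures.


ET0 = 0.0023*(26.2+17.8)*sqrt(17.8)*0.408*37.5 = 6.53 mm/day
Therefore the reference evapotranspiration ET0 = 6.53 mm/day.


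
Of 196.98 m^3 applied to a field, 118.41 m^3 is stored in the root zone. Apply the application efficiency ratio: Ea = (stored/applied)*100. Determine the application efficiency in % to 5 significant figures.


Ea = (118.41/196.98)*100 = 60.113 %
Therefore the application efficiency = 60.113 %.


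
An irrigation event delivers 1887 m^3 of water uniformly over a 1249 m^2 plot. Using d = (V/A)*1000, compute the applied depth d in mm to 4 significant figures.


d = (1887 / 1249) * 1000 = 1511 mm
Therefore the applied depth d = 1511 mm.


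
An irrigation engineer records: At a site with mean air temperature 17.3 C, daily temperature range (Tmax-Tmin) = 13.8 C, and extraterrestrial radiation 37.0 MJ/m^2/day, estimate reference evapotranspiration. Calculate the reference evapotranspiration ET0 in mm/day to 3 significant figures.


Approach: apply the Hargreaves-Samani method, ET0 = 0.0023*(Tmean+17.8)*sqrt(Tmax-Tmin)*0.408*Ra.
ET0 = 0.0023*(17.3+17.8)*sqrt(13.8)*0.408*37.0 = 4.53 mm/day
Therefore the reference evapotranspiration ET0 = 4.53 mm/day.


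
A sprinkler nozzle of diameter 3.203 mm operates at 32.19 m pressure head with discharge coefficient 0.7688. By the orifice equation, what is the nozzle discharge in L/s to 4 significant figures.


Approach: apply the orifice equation, Q = Cd*A*sqrt(2*g*h), A = pi*(d/2)^2.
A = pi*(3.203e-3/2)^2 = 8.05756e-06 m^2
Q = 0.7688 * 8.05756e-06 * sqrt(2*9.81*32.19) * 1000 = 0.1557 L/s
Therefore the nozzle discharge = 0.1557 L/s.


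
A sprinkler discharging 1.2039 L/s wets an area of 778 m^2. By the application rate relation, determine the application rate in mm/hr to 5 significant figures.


Approach: apply the application rate relation, rate = (Q/A)*3600.
rate = (1.2039 / 778) * 3600 = 5.5707 mm/hr
Therefore the application rate = 5.5707 mm/hr.


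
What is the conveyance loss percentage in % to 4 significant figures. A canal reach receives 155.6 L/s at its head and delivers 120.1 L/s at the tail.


Approach: apply the conveyance loss ratio, loss% = ((Q_head - Q_tail)/Q_head)*100.
loss = ((155.6 - 120.1)/155.6)*100 = 22.81 %
Therefore the conveyance loss percentage = 22.81 %.


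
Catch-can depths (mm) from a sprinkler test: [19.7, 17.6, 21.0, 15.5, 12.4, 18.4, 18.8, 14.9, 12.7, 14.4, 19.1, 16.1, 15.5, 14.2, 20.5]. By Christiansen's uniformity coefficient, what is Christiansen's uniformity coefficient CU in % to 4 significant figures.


Approach: apply Christiansen's uniformity coefficient, CU = (1 - mean_abs_deviation/mean)*100.
mean = 16.7200 mm
mean |d_i - mean| = 2.40800 mm
CU = (1 - 2.40800/16.7200)*100 = 85.60 %
Therefore Christiansen's uniformity coefficient CU = 85.60 %.


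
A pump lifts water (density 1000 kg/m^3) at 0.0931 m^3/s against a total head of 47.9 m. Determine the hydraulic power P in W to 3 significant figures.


Approach: apply the hydraulic power relation, P = rho*g*Q*H.
P = 1000 * 9.81 * 0.0931 * 47.9 = 43700 W
Therefore the hydraulic power P = 43700 W.


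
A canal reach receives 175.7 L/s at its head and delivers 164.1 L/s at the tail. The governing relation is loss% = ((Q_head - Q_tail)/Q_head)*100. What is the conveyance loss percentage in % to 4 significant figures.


loss = ((175.7 - 164.1)/175.7)*100 = 6.602 %
Therefore the conveyance loss percentage = 6.602 %.


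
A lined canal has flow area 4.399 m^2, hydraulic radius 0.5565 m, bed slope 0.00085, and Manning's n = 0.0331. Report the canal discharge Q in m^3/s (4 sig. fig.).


Approach: apply Manning's equation, Q = (1/n)*A*R^(2/3)*S^(1/2).
Q = (1/0.0331) * 4.399 * 0.5565^(2/3) * 0.00085^(1/2) = 2.621 m^3/s
Therefore the canal discharge Q = 2.621 m^3/s.


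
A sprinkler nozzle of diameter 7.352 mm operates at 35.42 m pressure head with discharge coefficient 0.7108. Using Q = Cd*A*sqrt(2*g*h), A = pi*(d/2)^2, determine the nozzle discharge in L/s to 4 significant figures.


A = pi*(7.352e-3/2)^2 = 4.24523e-05 m^2
Q = 0.7108 * 4.24523e-05 * sqrt(2*9.81*35.42) * 1000 = 0.7955 L/s
Therefore the nozzle discharge = 0.7955 L/s.


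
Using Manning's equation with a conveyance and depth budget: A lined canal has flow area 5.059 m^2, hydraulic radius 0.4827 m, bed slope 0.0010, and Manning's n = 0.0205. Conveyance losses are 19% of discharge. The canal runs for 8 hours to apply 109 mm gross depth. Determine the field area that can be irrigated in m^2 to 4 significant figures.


Approach: apply Manning's equation with a conveyance and depth budget, Q = (1/n)*A*R^(2/3)*S^(1/2); Q_field = Q*(1-loss); Area = Q_field*t/(d/1000).
Step 1 — canal discharge (Manning's equation):
  Q = (1/0.0205) * 5.059 * 0.4827^(2/3) * 0.0010^(1/2) = 4.80208 m^3/s
Step 2 — delivered flow: Q_field = 4.80208*(1 - 19/100) = 3.88968 m^3/s
Step 3 — volume delivered: V = 3.88968 * 8*3600 = 112023 m^3
Step 4 — area served: A = V / (depth/1000) = 112023 / 0.109 = 1028000 m^2
Therefore the field area that can be irrigated = 1028000 m^2.


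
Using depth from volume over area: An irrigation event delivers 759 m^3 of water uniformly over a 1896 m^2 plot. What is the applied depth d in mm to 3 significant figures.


Approach: apply depth from volume over area, d = (V/A)*1000.
d = (759 / 1896) * 1000 = 400 mm
Therefore the applied depth d = 400 mm.


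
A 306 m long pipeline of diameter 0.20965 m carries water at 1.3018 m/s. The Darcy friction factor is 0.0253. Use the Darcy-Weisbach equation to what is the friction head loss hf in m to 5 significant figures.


Approach: apply the Darcy-Weisbach equation, hf = f*(L/D)*(v^2/(2g)).
hf = 0.0253 * (306/0.20965) * (1.3018^2 / (2*9.81))
hf = 3.1896 m
Therefore the friction head loss hf = 3.1896 m.


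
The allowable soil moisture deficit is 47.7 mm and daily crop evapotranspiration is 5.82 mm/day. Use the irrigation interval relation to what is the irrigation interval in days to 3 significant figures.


Approach: apply the irrigation interval relation, interval = SMD / ETc.
interval = 47.7 / 5.82 = 8.20 days
Therefore the irrigation interval = 8.20 days.


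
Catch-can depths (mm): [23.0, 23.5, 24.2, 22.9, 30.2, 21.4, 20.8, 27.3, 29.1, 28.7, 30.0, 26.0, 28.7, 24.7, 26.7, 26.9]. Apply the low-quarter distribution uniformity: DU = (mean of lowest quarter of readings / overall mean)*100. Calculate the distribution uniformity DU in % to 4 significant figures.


sorted lowest 4 of 16: [20.8, 21.4, 22.9, 23.0] -> mean = 22.0250 mm
overall mean = 25.8813 mm
DU = (22.0250/25.8813)*100 = 85.10 %
Therefore the distribution uniformity DU = 85.10 %.


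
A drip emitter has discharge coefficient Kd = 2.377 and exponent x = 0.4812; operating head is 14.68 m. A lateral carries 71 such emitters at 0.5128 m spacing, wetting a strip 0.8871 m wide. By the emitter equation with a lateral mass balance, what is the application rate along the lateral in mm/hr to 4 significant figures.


Approach: apply the emitter equation with a lateral mass balance, q = Kd*h^x; Q = n*q; rate = Q/(n*spacing*width).
Step 1 — single emitter flow (q = Kd*h^x):
  q = 2.377 * 14.68^0.4812 = 8.65880 L/hr
Step 2 — total lateral flow: Q = 71 * 8.65880 = 614.775 L/hr
Step 3 — wetted area: A = 71 * 0.5128 * 0.8871 = 32.2982 m^2
Step 4 — application rate: Q/A = 614.775/32.2982 = 19.03 mm/hr
Therefore the application rate along the lateral = 19.03 mm/hr.


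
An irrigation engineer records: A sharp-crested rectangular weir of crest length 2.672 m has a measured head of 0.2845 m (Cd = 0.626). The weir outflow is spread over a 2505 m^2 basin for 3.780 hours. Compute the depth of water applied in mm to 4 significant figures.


Approach: apply the rectangular weir equation with a volume-to-depth conversion, Q = (2/3)*Cd*L*sqrt(2g)*H^1.5; d = Q*t/A * 1000.
Step 1 — weir discharge:
  Q = (2/3)*0.626*2.672*sqrt(2*9.81)*0.2845^1.5 = 0.749536 m^3/s
Step 2 — volume: V = 0.749536 * 3.780*3600 = 10199.7 m^3
Step 3 — depth: d = V/A * 1000 = 10199.7/2505 * 1000 = 4072 mm
Therefore the depth of water applied = 4072 mm.


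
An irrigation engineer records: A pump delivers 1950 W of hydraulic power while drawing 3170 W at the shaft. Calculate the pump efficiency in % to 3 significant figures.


Approach: apply the efficiency ratio, eta = (P_out/P_in)*100.
eta = (1950 / 3170) * 100 = 61.5 %
Therefore the pump efficiency = 61.5 %.


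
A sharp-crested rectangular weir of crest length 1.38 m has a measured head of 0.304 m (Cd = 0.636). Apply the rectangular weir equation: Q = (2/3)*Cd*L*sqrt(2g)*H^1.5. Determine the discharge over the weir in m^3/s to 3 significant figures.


Q = (2/3)*0.636*1.38*sqrt(2*9.81)*0.304^1.5 = 0.434 m^3/s
Therefore the discharge over the weir = 0.434 m^3/s.


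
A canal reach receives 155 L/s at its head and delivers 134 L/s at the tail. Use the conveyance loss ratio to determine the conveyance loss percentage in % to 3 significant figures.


Approach: apply the conveyance loss ratio, loss% = ((Q_head - Q_tail)/Q_head)*100.
loss = ((155 - 134)/155)*100 = 13.5 %
Therefore the conveyance loss percentage = 13.5 %.


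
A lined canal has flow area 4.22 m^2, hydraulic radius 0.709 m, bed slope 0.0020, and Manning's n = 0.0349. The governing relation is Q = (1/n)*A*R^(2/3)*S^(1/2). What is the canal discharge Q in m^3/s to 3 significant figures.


Q = (1/0.0349) * 4.22 * 0.709^(2/3) * 0.0020^(1/2) = 4.30 m^3/s
Therefore the canal discharge Q = 4.30 m^3/s.


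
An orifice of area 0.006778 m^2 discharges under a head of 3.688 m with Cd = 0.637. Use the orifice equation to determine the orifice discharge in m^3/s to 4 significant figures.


Approach: apply the orifice equation, Q = Cd*A*sqrt(2*g*h).
Q = 0.637 * 0.006778 * sqrt(2*9.81*3.688) = 0.03673 m^3/s
Therefore the orifice discharge = 0.03673 m^3/s.


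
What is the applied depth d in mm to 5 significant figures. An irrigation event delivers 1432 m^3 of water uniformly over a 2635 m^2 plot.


Approach: apply depth from volume over area, d = (V/A)*1000.
d = (1432 / 2635) * 1000 = 543.45 mm
Therefore the applied depth d = 543.45 mm.


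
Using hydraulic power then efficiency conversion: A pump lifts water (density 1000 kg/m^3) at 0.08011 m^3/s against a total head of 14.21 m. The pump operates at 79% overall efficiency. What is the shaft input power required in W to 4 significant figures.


Approach: apply hydraulic power then efficiency conversion, P = rho*g*Q*H; P_in = P/eta.
Step 1 — hydraulic power (P = rho*g*Q*H):
  P = 1000 * 9.81 * 0.08011 * 14.21 = 11167.3 W
Step 2 — input power: P_in = P/eta = 11167.3 / 0.79 = 14140 W
Therefore the shaft input power required = 14140 W.
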